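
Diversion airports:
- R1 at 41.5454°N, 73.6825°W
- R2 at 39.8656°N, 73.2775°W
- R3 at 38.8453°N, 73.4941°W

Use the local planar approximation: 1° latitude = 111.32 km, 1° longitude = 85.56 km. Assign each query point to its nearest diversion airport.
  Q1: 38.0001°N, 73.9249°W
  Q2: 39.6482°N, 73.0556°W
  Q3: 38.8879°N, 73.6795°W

Q1 at 38.0001°N, 73.9249°W:
  R1: √((3.5453·111.32)² + (0.2424·85.56)²) = √(155758.722547 + 430.136981) = 395.2074 km
  R2: √((1.8655·111.32)² + (0.6474·85.56)²) = √(43125.773943 + 3068.223147) = 214.9279 km
  R3: √((0.8452·111.32)² + (0.4308·85.56)²) = √(8852.488517 + 1358.604163) = 101.0500 km
  → nearest: R3 (101.0500 km)
Q2 at 39.6482°N, 73.0556°W:
  R1: √((1.8972·111.32)² + (-0.6269·85.56)²) = √(44603.878823 + 2876.988272) = 217.9010 km
  R2: √((0.2174·111.32)² + (-0.2219·85.56)²) = √(585.686852 + 360.459235) = 30.7595 km
  R3: √((-0.8029·111.32)² + (-0.4385·85.56)²) = √(7988.574895 + 1407.604826) = 96.9339 km
  → nearest: R2 (30.7595 km)
Q3 at 38.8879°N, 73.6795°W:
  R1: √((2.6575·111.32)² + (-0.0030·85.56)²) = √(87517.104722 + 0.065885) = 295.8330 km
  R2: √((0.9777·111.32)² + (0.4020·85.56)²) = √(11845.615337 + 1183.024280) = 114.1431 km
  R3: √((-0.0426·111.32)² + (0.1854·85.56)²) = √(22.488764 + 251.629185) = 16.5565 km
  → nearest: R3 (16.5565 km)

Q1→R3; Q2→R2; Q3→R3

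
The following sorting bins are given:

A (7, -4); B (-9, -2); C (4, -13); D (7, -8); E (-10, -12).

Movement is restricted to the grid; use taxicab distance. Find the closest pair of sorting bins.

Pairwise distances:
A–B: 18
A–C: 12
A–D: 4
A–E: 25
B–C: 24
B–D: 22
B–E: 11
C–D: 8
C–E: 15
D–E: 21
Closest pair: A–D at 4.

A and D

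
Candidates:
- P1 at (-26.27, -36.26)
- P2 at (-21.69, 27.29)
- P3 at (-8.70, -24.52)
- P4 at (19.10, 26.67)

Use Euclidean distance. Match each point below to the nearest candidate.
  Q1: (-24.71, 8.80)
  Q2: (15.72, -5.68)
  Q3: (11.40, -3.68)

Q1 at (-24.71, 8.80):
  P1: √((-1.56)² + (-45.06)²) = √(2.4336 + 2030.4036) = 45.09
  P2: √((3.02)² + (18.49)²) = √(9.1204 + 341.8801) = 18.74
  P3: √((16.01)² + (-33.32)²) = √(256.3201 + 1110.2224) = 36.97
  P4: √((43.81)² + (17.87)²) = √(1919.3161 + 319.3369) = 47.31
  → nearest: P2 (18.74)
Q2 at (15.72, -5.68):
  P1: √((-41.99)² + (-30.58)²) = √(1763.1601 + 935.1364) = 51.95
  P2: √((-37.41)² + (32.97)²) = √(1399.5081 + 1087.0209) = 49.87
  P3: √((-24.42)² + (-18.84)²) = √(596.3364 + 354.9456) = 30.84
  P4: √((3.38)² + (32.35)²) = √(11.4244 + 1046.5225) = 32.53
  → nearest: P3 (30.84)
Q3 at (11.40, -3.68):
  P1: √((-37.67)² + (-32.58)²) = √(1419.0289 + 1061.4564) = 49.80
  P2: √((-33.09)² + (30.97)²) = √(1094.9481 + 959.1409) = 45.32
  P3: √((-20.10)² + (-20.84)²) = √(404.0100 + 434.3056) = 28.95
  P4: √((7.70)² + (30.35)²) = √(59.2900 + 921.1225) = 31.31
  → nearest: P3 (28.95)

Q1→P2; Q2→P3; Q3→P3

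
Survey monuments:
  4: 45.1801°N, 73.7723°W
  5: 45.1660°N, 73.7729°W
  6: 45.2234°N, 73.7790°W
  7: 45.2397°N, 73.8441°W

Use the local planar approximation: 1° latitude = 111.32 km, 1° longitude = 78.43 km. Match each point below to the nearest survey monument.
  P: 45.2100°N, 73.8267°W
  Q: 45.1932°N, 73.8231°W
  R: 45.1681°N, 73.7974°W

P at 45.2100°N, 73.8267°W:
  4: 5.4113 km
  5: 6.4650 km
  6: 4.0275 km
  7: 3.5768 km
  → nearest: 7 (3.5768 km)
Q at 45.1932°N, 73.8231°W:
  4: 4.2427 km
  5: 4.9669 km
  6: 4.8234 km
  7: 5.4321 km
  → nearest: 4 (4.2427 km)
R at 45.1681°N, 73.7974°W:
  4: 2.3790 km
  5: 1.9357 km
  6: 6.3229 km
  7: 8.7718 km
  → nearest: 5 (1.9357 km)

P→7; Q→4; R→5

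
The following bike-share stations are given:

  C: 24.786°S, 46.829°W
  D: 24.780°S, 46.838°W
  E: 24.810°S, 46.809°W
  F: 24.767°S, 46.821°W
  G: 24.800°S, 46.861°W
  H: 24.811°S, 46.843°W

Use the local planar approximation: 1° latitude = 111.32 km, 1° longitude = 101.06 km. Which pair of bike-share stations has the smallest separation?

C and D

Pairwise distances:
C–D: √((0.006·111.32)² + (-0.009·101.06)²) = √(0.44612 + 0.82726) = 1.128 km
G–H: √((-0.011·111.32)² + (0.018·101.06)²) = √(1.49945 + 3.30905) = 2.193 km
D–F: √((0.013·111.32)² + (0.017·101.06)²) = √(2.09427 + 2.95159) = 2.246 km
C–F: √((0.019·111.32)² + (0.008·101.06)²) = √(4.47356 + 0.65364) = 2.264 km
C–H: √((-0.025·111.32)² + (-0.014·101.06)²) = √(7.74509 + 2.00177) = 3.122 km
D–G: √((-0.020·111.32)² + (-0.023·101.06)²) = √(4.95686 + 5.40274) = 3.219 km
C–E: √((-0.024·111.32)² + (0.020·101.06)²) = √(7.13787 + 4.08525) = 3.350 km
E–H: √((-0.001·111.32)² + (-0.034·101.06)²) = √(0.01239 + 11.80637) = 3.438 km
D–H: √((-0.031·111.32)² + (-0.005·101.06)²) = √(11.90885 + 0.25533) = 3.488 km
C–G: √((-0.014·111.32)² + (-0.032·101.06)²) = √(2.42886 + 10.45824) = 3.590 km
D–E: √((-0.030·111.32)² + (0.029·101.06)²) = √(11.15293 + 8.58924) = 4.443 km
E–F: √((0.043·111.32)² + (-0.012·101.06)²) = √(22.91307 + 1.47069) = 4.938 km
E–G: √((0.010·111.32)² + (-0.052·101.06)²) = √(1.23921 + 27.61629) = 5.372 km
F–H: √((-0.044·111.32)² + (-0.022·101.06)²) = √(23.99119 + 4.94315) = 5.379 km
F–G: √((-0.033·111.32)² + (-0.040·101.06)²) = √(13.49504 + 16.34100) = 5.462 km
Closest pair: C–D at 1.128 km.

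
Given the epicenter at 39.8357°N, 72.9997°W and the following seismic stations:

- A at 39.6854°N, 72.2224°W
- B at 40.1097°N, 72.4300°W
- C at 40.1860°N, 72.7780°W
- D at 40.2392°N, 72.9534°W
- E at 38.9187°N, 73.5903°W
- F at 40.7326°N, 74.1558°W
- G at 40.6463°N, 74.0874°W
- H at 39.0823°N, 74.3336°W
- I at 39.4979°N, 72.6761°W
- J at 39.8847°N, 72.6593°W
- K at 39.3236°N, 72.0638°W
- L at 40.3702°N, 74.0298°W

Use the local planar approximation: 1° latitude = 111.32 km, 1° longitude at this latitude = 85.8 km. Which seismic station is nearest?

J

Distances from 39.8357°N, 72.9997°W:
A: √((-0.1503·111.32)² + (0.7773·85.8)²) = √(279.939612 + 4447.868215) = 68.7591 km
B: √((0.2740·111.32)² + (0.5697·85.8)²) = √(930.352483 + 2389.279818) = 57.6163 km
C: √((0.3503·111.32)² + (0.2217·85.8)²) = √(1520.640909 + 361.831158) = 43.3875 km
D: √((0.4035·111.32)² + (0.0463·85.8)²) = √(2017.592586 + 15.781074) = 45.0929 km
E: √((-0.9170·111.32)² + (-0.5906·85.8)²) = √(10420.416231 + 2567.801575) = 113.9659 km
F: √((0.8969·111.32)² + (-1.1561·85.8)²) = √(9968.606278 + 9839.326636) = 140.7407 km
G: √((0.8106·111.32)² + (-1.0877·85.8)²) = √(8142.534252 + 8709.492164) = 129.8154 km
H: √((-0.7534·111.32)² + (-1.3339·85.8)²) = √(7033.923279 + 13098.486620) = 141.8887 km
I: √((-0.3378·111.32)² + (0.3236·85.8)²) = √(1414.052994 + 770.888561) = 46.7434 km
J: √((0.0490·111.32)² + (0.3404·85.8)²) = √(29.753534 + 853.009128) = 29.7113 km
K: √((-0.5121·111.32)² + (0.9359·85.8)²) = √(3249.794857 + 6448.125332) = 98.4780 km
L: √((0.5345·111.32)² + (-1.0301·85.8)²) = √(3540.314260 + 7811.480447) = 106.5448 km
Minimum: J at 29.7113 km.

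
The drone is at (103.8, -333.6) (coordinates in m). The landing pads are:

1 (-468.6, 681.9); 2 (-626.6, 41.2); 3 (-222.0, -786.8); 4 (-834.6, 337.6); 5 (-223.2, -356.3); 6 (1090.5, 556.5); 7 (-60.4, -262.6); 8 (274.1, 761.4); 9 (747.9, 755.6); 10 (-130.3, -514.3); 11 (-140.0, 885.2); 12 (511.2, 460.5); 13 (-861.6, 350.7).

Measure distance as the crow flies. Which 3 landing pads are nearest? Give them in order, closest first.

Distances from (103.8, -333.6):
1: √((-572.4)² + (1015.5)²) = √(327641.760 + 1031240.250) = 1165.7 m
2: √((-730.4)² + (374.8)²) = √(533484.160 + 140475.040) = 821.0 m
3: √((-325.8)² + (-453.2)²) = √(106145.640 + 205390.240) = 558.2 m
4: √((-938.4)² + (671.2)²) = √(880594.560 + 450509.440) = 1153.7 m
5: √((-327.0)² + (-22.7)²) = √(106929.000 + 515.290) = 327.8 m
6: √((986.7)² + (890.1)²) = √(973576.890 + 792278.010) = 1328.9 m
7: √((-164.2)² + (71.0)²) = √(26961.640 + 5041.000) = 178.9 m
8: √((170.3)² + (1095.0)²) = √(29002.090 + 1199025.000) = 1108.2 m
9: √((644.1)² + (1089.2)²) = √(414864.810 + 1186356.640) = 1265.4 m
10: √((-234.1)² + (-180.7)²) = √(54802.810 + 32652.490) = 295.7 m
11: √((-243.8)² + (1218.8)²) = √(59438.440 + 1485473.440) = 1242.9 m
12: √((407.4)² + (794.1)²) = √(165974.760 + 630594.810) = 892.5 m
13: √((-965.4)² + (684.3)²) = √(931997.160 + 468266.490) = 1183.3 m
Sorted: 7 (178.9 m) < 10 (295.7 m) < 5 (327.8 m) < 3 (558.2 m) < 2 (821.0 m) < …

7, 10, 5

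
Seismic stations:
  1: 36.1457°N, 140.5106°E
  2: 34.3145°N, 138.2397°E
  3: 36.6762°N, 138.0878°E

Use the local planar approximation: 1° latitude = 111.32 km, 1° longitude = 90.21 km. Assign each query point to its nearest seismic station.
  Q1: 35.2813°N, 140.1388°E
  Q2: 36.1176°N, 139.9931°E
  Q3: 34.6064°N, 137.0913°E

Q1 at 35.2813°N, 140.1388°E:
  1: √((0.8644·111.32)² + (0.3718·90.21)²) = √(9259.252165 + 1124.936832) = 101.9028 km
  2: √((-0.9668·111.32)² + (-1.8991·90.21)²) = √(11582.963260 + 29349.792366) = 202.3185 km
  3: √((1.3949·111.32)² + (-2.0510·90.21)²) = √(24111.961630 + 34232.663129) = 241.5463 km
  → nearest: 1 (101.9028 km)
Q2 at 36.1176°N, 139.9931°E:
  1: √((0.0281·111.32)² + (0.5175·90.21)²) = √(9.784960 + 2179.365512) = 46.7884 km
  2: √((-1.8031·111.32)² + (-1.7534·90.21)²) = √(40288.956774 + 25019.081975) = 255.5544 km
  3: √((0.5586·111.32)² + (-1.9053·90.21)²) = √(3866.769266 + 29541.741973) = 182.7800 km
  → nearest: 1 (46.7884 km)
Q3 at 34.6064°N, 137.0913°E:
  1: √((1.5393·111.32)² + (3.4193·90.21)²) = √(29362.493529 + 95144.519721) = 352.8555 km
  2: √((-0.2919·111.32)² + (1.1484·90.21)²) = √(1055.880052 + 10732.372389) = 108.5737 km
  3: √((2.0698·111.32)² + (0.9965·90.21)²) = √(53088.830772 + 8080.978880) = 247.3253 km
  → nearest: 2 (108.5737 km)

Q1→1; Q2→1; Q3→2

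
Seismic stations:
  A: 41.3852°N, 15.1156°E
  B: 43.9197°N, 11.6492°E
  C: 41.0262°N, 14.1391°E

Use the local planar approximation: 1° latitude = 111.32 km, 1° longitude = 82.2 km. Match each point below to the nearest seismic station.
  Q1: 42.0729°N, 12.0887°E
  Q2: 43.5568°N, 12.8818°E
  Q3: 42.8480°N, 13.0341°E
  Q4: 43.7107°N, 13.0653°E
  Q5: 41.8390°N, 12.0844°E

Q1→C; Q2→B; Q3→B; Q4→B; Q5→C

Q1 at 42.0729°N, 12.0887°E:
  A: 260.3222 km
  B: 208.7359 km
  C: 204.8983 km
  → nearest: C (204.8983 km)
Q2 at 43.5568°N, 12.8818°E:
  A: 303.5707 km
  B: 109.0765 km
  C: 300.0662 km
  → nearest: B (109.0765 km)
Q3 at 42.8480°N, 13.0341°E:
  A: 236.2022 km
  B: 164.9004 km
  C: 222.2144 km
  → nearest: B (164.9004 km)
Q4 at 43.7107°N, 13.0653°E:
  A: 308.9013 km
  B: 118.7058 km
  C: 311.6014 km
  → nearest: B (118.7058 km)
Q5 at 41.8390°N, 12.0844°E:
  A: 254.2341 km
  B: 234.3698 km
  C: 191.6058 km
  → nearest: C (191.6058 km)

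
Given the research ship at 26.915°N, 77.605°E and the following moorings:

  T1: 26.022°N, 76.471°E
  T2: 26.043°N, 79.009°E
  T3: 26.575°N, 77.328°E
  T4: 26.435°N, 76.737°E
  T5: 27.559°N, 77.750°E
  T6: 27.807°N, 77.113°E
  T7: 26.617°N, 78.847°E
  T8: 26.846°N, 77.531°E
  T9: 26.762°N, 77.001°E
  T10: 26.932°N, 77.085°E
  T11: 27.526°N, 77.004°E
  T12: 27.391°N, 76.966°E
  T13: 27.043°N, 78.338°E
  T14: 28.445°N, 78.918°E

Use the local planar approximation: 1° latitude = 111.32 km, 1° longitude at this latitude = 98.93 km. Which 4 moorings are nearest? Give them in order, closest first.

T8, T3, T10, T9

Distances from 26.915°N, 77.605°E:
T1: √((-0.893·111.32)² + (-1.134·98.93)²) = √(9882.10156 + 12585.83771) = 149.893 km
T2: √((-0.872·111.32)² + (1.404·98.93)²) = √(9422.78681 + 19292.57662) = 169.456 km
T3: √((-0.340·111.32)² + (-0.277·98.93)²) = √(1432.53166 + 750.95784) = 46.728 km
T4: √((-0.480·111.32)² + (-0.868·98.93)²) = √(2855.14961 + 7373.86986) = 101.139 km
T5: √((0.644·111.32)² + (0.145·98.93)²) = √(5139.46757 + 205.77472) = 73.111 km
T6: √((0.892·111.32)² + (-0.492·98.93)²) = √(9859.98159 + 2369.11544) = 110.585 km
T7: √((-0.298·111.32)² + (1.242·98.93)²) = √(1100.47181 + 15097.29739) = 127.270 km
T8: √((-0.069·111.32)² + (-0.074·98.93)²) = √(58.99899 + 53.59441) = 10.611 km
T9: √((-0.153·111.32)² + (-0.604·98.93)²) = √(290.08766 + 3570.50705) = 62.134 km
T10: √((0.017·111.32)² + (-0.520·98.93)²) = √(3.58133 + 2646.44398) = 51.478 km
T11: √((0.611·111.32)² + (-0.601·98.93)²) = √(4626.24699 + 3535.12653) = 90.340 km
T12: √((0.476·111.32)² + (-0.639·98.93)²) = √(2807.76206 + 3996.29679) = 82.487 km
T13: √((0.128·111.32)² + (0.733·98.93)²) = √(203.03286 + 5258.52530) = 73.902 km
T14: √((1.530·111.32)² + (1.313·98.93)²) = √(29008.76614 + 16872.73441) = 214.200 km
Sorted: T8 (10.611 km) < T3 (46.728 km) < T10 (51.478 km) < T9 (62.134 km) < T5 (73.111 km) < T13 (73.902 km) < …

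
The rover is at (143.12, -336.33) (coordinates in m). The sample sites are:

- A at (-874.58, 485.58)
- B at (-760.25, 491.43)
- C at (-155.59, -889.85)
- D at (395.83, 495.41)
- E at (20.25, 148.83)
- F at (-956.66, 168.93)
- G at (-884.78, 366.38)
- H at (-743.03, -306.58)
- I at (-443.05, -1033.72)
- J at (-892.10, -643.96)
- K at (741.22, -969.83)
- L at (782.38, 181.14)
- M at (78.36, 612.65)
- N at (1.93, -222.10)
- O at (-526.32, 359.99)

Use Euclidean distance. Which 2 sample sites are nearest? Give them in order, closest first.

N, E

Distances from (143.12, -336.33):
A: √((-1017.70)² + (821.91)²) = √(1035713.2900 + 675536.0481) = 1308.15 m
B: √((-903.37)² + (827.76)²) = √(816077.3569 + 685186.6176) = 1225.26 m
C: √((-298.71)² + (-553.52)²) = √(89227.6641 + 306384.3904) = 628.98 m
D: √((252.71)² + (831.74)²) = √(63862.3441 + 691791.4276) = 869.28 m
E: √((-122.87)² + (485.16)²) = √(15097.0369 + 235380.2256) = 500.48 m
F: √((-1099.78)² + (505.26)²) = √(1209516.0484 + 255287.6676) = 1210.29 m
G: √((-1027.90)² + (702.71)²) = √(1056578.4100 + 493801.3441) = 1245.14 m
H: √((-886.15)² + (29.75)²) = √(785261.8225 + 885.0625) = 886.65 m
I: √((-586.17)² + (-697.39)²) = √(343595.2689 + 486352.8121) = 911.01 m
J: √((-1035.22)² + (-307.63)²) = √(1071680.4484 + 94636.2169) = 1079.96 m
K: √((598.10)² + (-633.50)²) = √(357723.6100 + 401322.2500) = 871.23 m
L: √((639.26)² + (517.47)²) = √(408653.3476 + 267775.2009) = 822.45 m
M: √((-64.76)² + (948.98)²) = √(4193.8576 + 900563.0404) = 951.19 m
N: √((-141.19)² + (114.23)²) = √(19934.6161 + 13048.4929) = 181.61 m
O: √((-669.44)² + (696.32)²) = √(448149.9136 + 484861.5424) = 965.93 m
Sorted: N (181.61 m) < E (500.48 m) < C (628.98 m) < L (822.45 m) < …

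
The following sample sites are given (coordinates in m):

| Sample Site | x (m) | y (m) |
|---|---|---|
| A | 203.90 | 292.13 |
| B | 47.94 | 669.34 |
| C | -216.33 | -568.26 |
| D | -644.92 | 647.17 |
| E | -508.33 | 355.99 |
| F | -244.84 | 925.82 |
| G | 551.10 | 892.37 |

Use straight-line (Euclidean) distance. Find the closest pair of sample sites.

Pairwise distances:
A–B: 408.18 m
A–C: 957.53 m
A–D: 920.08 m
A–E: 715.09 m
A–F: 776.49 m
A–G: 693.42 m
B–C: 1265.50 m
B–D: 693.21 m
B–E: 638.45 m
B–F: 389.23 m
B–G: 550.37 m
C–D: 1288.78 m
C–E: 969.28 m
C–F: 1494.35 m
C–G: 1649.97 m
D–E: 321.62 m
D–F: 487.55 m
D–G: 1220.90 m
E–F: 627.80 m
E–G: 1187.47 m
F–G: 796.64 m
Closest pair: D–E at 321.62 m.

D and E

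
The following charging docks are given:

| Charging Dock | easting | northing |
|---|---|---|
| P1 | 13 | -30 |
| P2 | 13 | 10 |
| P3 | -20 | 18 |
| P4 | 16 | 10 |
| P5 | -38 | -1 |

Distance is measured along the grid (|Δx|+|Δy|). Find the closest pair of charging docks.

Pairwise distances:
P2–P4: 3
P3–P5: 37
P1–P2: 40
P2–P3: 41
P1–P4: 43
P3–P4: 44
P2–P5: 62
P4–P5: 65
P1–P5: 80
P1–P3: 81
Closest pair: P2–P4 at 3.

P2 and P4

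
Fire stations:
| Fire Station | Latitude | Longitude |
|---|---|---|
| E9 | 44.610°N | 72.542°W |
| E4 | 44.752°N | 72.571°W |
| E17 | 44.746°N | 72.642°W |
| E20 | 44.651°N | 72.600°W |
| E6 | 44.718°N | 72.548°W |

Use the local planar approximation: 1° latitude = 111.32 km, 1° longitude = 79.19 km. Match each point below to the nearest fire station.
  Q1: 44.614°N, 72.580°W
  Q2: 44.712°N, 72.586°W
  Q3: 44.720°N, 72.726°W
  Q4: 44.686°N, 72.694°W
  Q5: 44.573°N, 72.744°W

Q1 at 44.614°N, 72.580°W:
  E9: 3.042 km
  E4: 15.379 km
  E17: 15.493 km
  E20: 4.413 km
  E6: 11.851 km
  → nearest: E9 (3.042 km)
Q2 at 44.712°N, 72.586°W:
  E9: 11.877 km
  E4: 4.609 km
  E17: 5.830 km
  E20: 6.880 km
  E6: 3.082 km
  → nearest: E6 (3.082 km)
Q3 at 44.720°N, 72.726°W:
  E9: 19.033 km
  E4: 12.781 km
  E17: 7.254 km
  E20: 12.592 km
  E6: 14.098 km
  → nearest: E17 (7.254 km)
Q4 at 44.686°N, 72.694°W:
  E9: 14.713 km
  E4: 12.201 km
  E17: 7.847 km
  E20: 8.402 km
  E6: 12.098 km
  → nearest: E17 (7.847 km)
Q5 at 44.573°N, 72.744°W:
  E9: 16.518 km
  E4: 24.181 km
  E17: 20.884 km
  E20: 14.333 km
  E6: 22.393 km
  → nearest: E20 (14.333 km)

Q1→E9; Q2→E6; Q3→E17; Q4→E17; Q5→E20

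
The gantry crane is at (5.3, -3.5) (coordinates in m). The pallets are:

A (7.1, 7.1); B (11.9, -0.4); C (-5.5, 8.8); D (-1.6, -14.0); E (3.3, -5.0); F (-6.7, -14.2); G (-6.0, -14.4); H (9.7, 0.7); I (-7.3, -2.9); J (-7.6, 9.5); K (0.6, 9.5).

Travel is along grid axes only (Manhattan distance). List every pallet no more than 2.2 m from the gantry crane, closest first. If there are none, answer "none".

Distances from (5.3, -3.5):
A: 12.4 m
B: 9.7 m
C: 23.1 m
D: 17.4 m
E: 3.5 m
F: 22.7 m
G: 22.2 m
H: 8.6 m
I: 13.2 m
J: 25.9 m
K: 17.7 m
Threshold 2.2 m: none within range.

none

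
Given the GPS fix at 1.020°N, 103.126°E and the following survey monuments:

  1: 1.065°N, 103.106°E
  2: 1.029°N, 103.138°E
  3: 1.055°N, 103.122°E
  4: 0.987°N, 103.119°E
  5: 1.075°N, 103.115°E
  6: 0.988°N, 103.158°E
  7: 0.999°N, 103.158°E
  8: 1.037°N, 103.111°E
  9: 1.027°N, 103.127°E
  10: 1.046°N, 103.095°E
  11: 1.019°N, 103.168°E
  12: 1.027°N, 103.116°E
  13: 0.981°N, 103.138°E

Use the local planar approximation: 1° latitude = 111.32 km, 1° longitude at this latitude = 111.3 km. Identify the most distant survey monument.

5

Distances from 1.020°N, 103.126°E:
1: 5.482 km
2: 1.670 km
3: 3.922 km
4: 3.755 km
5: 6.244 km
6: 5.037 km
7: 4.260 km
8: 2.524 km
9: 0.787 km
10: 4.504 km
11: 4.676 km
12: 1.359 km
13: 4.542 km
Maximum: 5 at 6.244 km.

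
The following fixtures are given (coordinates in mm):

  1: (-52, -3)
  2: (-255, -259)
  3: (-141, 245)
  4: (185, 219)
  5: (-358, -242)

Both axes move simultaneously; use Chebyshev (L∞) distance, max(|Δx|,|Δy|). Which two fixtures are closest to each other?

2 and 5

Pairwise distances:
2–5: 103 mm
1–4: 237 mm
1–3: 248 mm
1–2: 256 mm
1–5: 306 mm
3–4: 326 mm
2–4: 478 mm
3–5: 487 mm
2–3: 504 mm
4–5: 543 mm
Closest pair: 2–5 at 103 mm.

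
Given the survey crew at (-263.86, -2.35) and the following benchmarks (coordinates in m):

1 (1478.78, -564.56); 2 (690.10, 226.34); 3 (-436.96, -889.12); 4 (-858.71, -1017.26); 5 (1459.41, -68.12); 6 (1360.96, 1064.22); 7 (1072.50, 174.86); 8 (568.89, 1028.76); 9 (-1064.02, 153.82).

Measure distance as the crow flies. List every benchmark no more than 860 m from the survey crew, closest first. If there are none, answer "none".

Distances from (-263.86, -2.35):
1: √((1742.64)² + (-562.21)²) = √(3036794.1696 + 316080.0841) = 1831.09 m
2: √((953.96)² + (228.69)²) = √(910039.6816 + 52299.1161) = 980.99 m
3: √((-173.10)² + (-886.77)²) = √(29963.6100 + 786361.0329) = 903.51 m
4: √((-594.85)² + (-1014.91)²) = √(353846.5225 + 1030042.3081) = 1176.39 m
5: √((1723.27)² + (-65.77)²) = √(2969659.4929 + 4325.6929) = 1724.52 m
6: √((1624.82)² + (1066.57)²) = √(2640040.0324 + 1137571.5649) = 1943.61 m
7: √((1336.36)² + (177.21)²) = √(1785858.0496 + 31403.3841) = 1348.06 m
8: √((832.75)² + (1031.11)²) = √(693472.5625 + 1063187.8321) = 1325.39 m
9: √((-800.16)² + (156.17)²) = √(640256.0256 + 24389.0689) = 815.26 m
Threshold 860 m: 9 (815.26 m) is within range.

9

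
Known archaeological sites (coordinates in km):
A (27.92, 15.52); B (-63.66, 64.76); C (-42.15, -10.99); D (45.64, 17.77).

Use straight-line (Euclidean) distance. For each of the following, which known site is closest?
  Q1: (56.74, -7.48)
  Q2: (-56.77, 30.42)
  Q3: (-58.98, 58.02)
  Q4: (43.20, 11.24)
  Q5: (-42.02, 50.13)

Q1 at (56.74, -7.48):
  A: √((-28.82)² + (23.00)²) = √(830.5924 + 529.0000) = 36.87 km
  B: √((-120.40)² + (72.24)²) = √(14496.1600 + 5218.6176) = 140.41 km
  C: √((-98.89)² + (-3.51)²) = √(9779.2321 + 12.3201) = 98.95 km
  D: √((-11.10)² + (25.25)²) = √(123.2100 + 637.5625) = 27.58 km
  → nearest: D (27.58 km)
Q2 at (-56.77, 30.42):
  A: √((84.69)² + (-14.90)²) = √(7172.3961 + 222.0100) = 85.99 km
  B: √((-6.89)² + (34.34)²) = √(47.4721 + 1179.2356) = 35.02 km
  C: √((14.62)² + (-41.41)²) = √(213.7444 + 1714.7881) = 43.92 km
  D: √((102.41)² + (-12.65)²) = √(10487.8081 + 160.0225) = 103.19 km
  → nearest: B (35.02 km)
Q3 at (-58.98, 58.02):
  A: √((86.90)² + (-42.50)²) = √(7551.6100 + 1806.2500) = 96.74 km
  B: √((-4.68)² + (6.74)²) = √(21.9024 + 45.4276) = 8.21 km
  C: √((16.83)² + (-69.01)²) = √(283.2489 + 4762.3801) = 71.03 km
  D: √((104.62)² + (-40.25)²) = √(10945.3444 + 1620.0625) = 112.10 km
  → nearest: B (8.21 km)
Q4 at (43.20, 11.24):
  A: √((-15.28)² + (4.28)²) = √(233.4784 + 18.3184) = 15.87 km
  B: √((-106.86)² + (53.52)²) = √(11419.0596 + 2864.3904) = 119.51 km
  C: √((-85.35)² + (-22.23)²) = √(7284.6225 + 494.1729) = 88.20 km
  D: √((2.44)² + (6.53)²) = √(5.9536 + 42.6409) = 6.97 km
  → nearest: D (6.97 km)
Q5 at (-42.02, 50.13):
  A: √((69.94)² + (-34.61)²) = √(4891.6036 + 1197.8521) = 78.03 km
  B: √((-21.64)² + (14.63)²) = √(468.2896 + 214.0369) = 26.12 km
  C: √((-0.13)² + (-61.12)²) = √(0.0169 + 3735.6544) = 61.12 km
  D: √((87.66)² + (-32.36)²) = √(7684.2756 + 1047.1696) = 93.44 km
  → nearest: B (26.12 km)

Q1→D; Q2→B; Q3→B; Q4→D; Q5→B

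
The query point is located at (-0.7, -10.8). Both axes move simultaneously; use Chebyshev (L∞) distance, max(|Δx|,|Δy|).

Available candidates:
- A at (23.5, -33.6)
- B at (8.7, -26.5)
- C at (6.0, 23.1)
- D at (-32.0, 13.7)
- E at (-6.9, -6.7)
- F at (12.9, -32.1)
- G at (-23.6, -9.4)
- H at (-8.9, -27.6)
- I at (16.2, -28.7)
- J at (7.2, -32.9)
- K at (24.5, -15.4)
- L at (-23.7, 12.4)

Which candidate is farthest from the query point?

Distances from (-0.7, -10.8):
A: 24.2
B: 15.7
C: 33.9
D: 31.3
E: 6.2
F: 21.3
G: 22.9
H: 16.8
I: 17.9
J: 22.1
K: 25.2
L: 23.2
Maximum: C at 33.9.

C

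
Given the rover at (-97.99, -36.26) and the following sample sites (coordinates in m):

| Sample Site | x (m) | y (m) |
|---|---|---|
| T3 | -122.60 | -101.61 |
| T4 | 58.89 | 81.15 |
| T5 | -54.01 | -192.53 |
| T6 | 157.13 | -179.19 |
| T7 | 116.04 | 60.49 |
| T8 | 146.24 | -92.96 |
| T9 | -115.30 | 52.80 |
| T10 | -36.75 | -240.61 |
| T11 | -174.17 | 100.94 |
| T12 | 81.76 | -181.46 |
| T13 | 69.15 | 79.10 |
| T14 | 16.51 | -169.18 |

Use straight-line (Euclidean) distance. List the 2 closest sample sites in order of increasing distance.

Distances from (-97.99, -36.26):
T3: √((-24.61)² + (-65.35)²) = √(605.6521 + 4270.6225) = 69.83 m
T4: √((156.88)² + (117.41)²) = √(24611.3344 + 13785.1081) = 195.95 m
T5: √((43.98)² + (-156.27)²) = √(1934.2404 + 24420.3129) = 162.34 m
T6: √((255.12)² + (-142.93)²) = √(65086.2144 + 20428.9849) = 292.43 m
T7: √((214.03)² + (96.75)²) = √(45808.8409 + 9360.5625) = 234.88 m
T8: √((244.23)² + (-56.70)²) = √(59648.2929 + 3214.8900) = 250.73 m
T9: √((-17.31)² + (89.06)²) = √(299.6361 + 7931.6836) = 90.73 m
T10: √((61.24)² + (-204.35)²) = √(3750.3376 + 41758.9225) = 213.33 m
T11: √((-76.18)² + (137.20)²) = √(5803.3924 + 18823.8400) = 156.93 m
T12: √((179.75)² + (-145.20)²) = √(32310.0625 + 21083.0400) = 231.07 m
T13: √((167.14)² + (115.36)²) = √(27935.7796 + 13307.9296) = 203.09 m
T14: √((114.50)² + (-132.92)²) = √(13110.2500 + 17667.7264) = 175.44 m
Sorted: T3 (69.83 m) < T9 (90.73 m) < T11 (156.93 m) < T5 (162.34 m) < …

T3, T9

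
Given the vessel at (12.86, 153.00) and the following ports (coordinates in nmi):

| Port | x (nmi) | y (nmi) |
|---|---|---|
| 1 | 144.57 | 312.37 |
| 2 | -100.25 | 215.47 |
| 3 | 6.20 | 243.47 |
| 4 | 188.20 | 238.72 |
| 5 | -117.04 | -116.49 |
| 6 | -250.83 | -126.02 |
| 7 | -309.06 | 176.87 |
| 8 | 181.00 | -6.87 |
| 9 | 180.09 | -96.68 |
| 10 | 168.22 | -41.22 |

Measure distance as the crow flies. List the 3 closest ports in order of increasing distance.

Distances from (12.86, 153.00):
1: 206.75 nmi
2: 129.21 nmi
3: 90.71 nmi
4: 195.17 nmi
5: 299.16 nmi
6: 383.91 nmi
7: 322.80 nmi
8: 232.01 nmi
9: 300.51 nmi
10: 248.71 nmi
Sorted: 3 (90.71 nmi) < 2 (129.21 nmi) < 4 (195.17 nmi) < 1 (206.75 nmi) < 8 (232.01 nmi) < …

3, 2, 4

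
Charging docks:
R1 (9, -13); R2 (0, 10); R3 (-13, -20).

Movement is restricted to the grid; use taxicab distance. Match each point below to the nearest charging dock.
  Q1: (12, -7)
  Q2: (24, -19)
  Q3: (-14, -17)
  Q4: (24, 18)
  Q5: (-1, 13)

Q1→R1; Q2→R1; Q3→R3; Q4→R2; Q5→R2

Q1 at (12, -7):
  R1: |-3| + |-6| = 3 + 6 = 9
  R2: |-12| + |17| = 12 + 17 = 29
  R3: |-25| + |-13| = 25 + 13 = 38
  → nearest: R1 (9)
Q2 at (24, -19):
  R1: |-15| + |6| = 15 + 6 = 21
  R2: |-24| + |29| = 24 + 29 = 53
  R3: |-37| + |-1| = 37 + 1 = 38
  → nearest: R1 (21)
Q3 at (-14, -17):
  R1: |23| + |4| = 23 + 4 = 27
  R2: |14| + |27| = 14 + 27 = 41
  R3: |1| + |-3| = 1 + 3 = 4
  → nearest: R3 (4)
Q4 at (24, 18):
  R1: |-15| + |-31| = 15 + 31 = 46
  R2: |-24| + |-8| = 24 + 8 = 32
  R3: |-37| + |-38| = 37 + 38 = 75
  → nearest: R2 (32)
Q5 at (-1, 13):
  R1: |10| + |-26| = 10 + 26 = 36
  R2: |1| + |-3| = 1 + 3 = 4
  R3: |-12| + |-33| = 12 + 33 = 45
  → nearest: R2 (4)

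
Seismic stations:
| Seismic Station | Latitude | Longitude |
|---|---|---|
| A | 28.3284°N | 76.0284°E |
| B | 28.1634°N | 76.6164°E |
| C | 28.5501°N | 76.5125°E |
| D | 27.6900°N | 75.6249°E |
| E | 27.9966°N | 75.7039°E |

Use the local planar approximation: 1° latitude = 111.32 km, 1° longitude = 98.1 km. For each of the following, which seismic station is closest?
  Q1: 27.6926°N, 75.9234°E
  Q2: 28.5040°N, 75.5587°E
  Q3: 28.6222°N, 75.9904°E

Q1→D; Q2→A; Q3→A

Q1 at 27.6926°N, 75.9234°E:
  A: √((0.6358·111.32)² + (0.1050·98.1)²) = √(5009.419967 + 106.100300) = 71.5229 km
  B: √((0.4708·111.32)² + (0.6930·98.1)²) = √(2746.751078 + 4621.729079) = 85.8399 km
  C: √((0.8575·111.32)² + (0.5891·98.1)²) = √(9112.019758 + 3339.766162) = 111.5876 km
  D: √((-0.0026·111.32)² + (-0.2985·98.1)²) = √(0.083771 + 857.485304) = 29.2843 km
  E: √((0.3040·111.32)² + (-0.2195·98.1)²) = √(1145.232232 + 463.667936) = 40.1111 km
  → nearest: D (29.2843 km)
Q2 at 28.5040°N, 75.5587°E:
  A: √((-0.1756·111.32)² + (0.4697·98.1)²) = √(382.116172 + 2123.142457) = 50.0526 km
  B: √((-0.3406·111.32)² + (1.0577·98.1)²) = √(1437.592117 + 10766.214383) = 110.4708 km
  C: √((0.0461·111.32)² + (0.9538·98.1)²) = √(26.335905 + 8754.929454) = 93.7084 km
  D: √((-0.8140·111.32)² + (0.0662·98.1)²) = √(8210.983986 + 42.174893) = 90.8469 km
  E: √((-0.5074·111.32)² + (0.1452·98.1)²) = √(3190.416047 + 202.894955) = 58.2521 km
  → nearest: A (50.0526 km)
Q3 at 28.6222°N, 75.9904°E:
  A: √((-0.2938·111.32)² + (0.0380·98.1)²) = √(1069.670400 + 13.896493) = 32.9176 km
  B: √((-0.4588·111.32)² + (0.6260·98.1)²) = √(2608.514251 + 3771.261792) = 79.8735 km
  C: √((-0.0721·111.32)² + (0.5221·98.1)²) = √(64.419437 + 2623.284548) = 51.8431 km
  D: √((-0.9322·111.32)² + (-0.3655·98.1)²) = √(10768.732586 + 1285.620466) = 109.7923 km
  E: √((-0.6256·111.32)² + (-0.2865·98.1)²) = √(4849.979193 + 789.927562) = 75.0993 km
  → nearest: A (32.9176 km)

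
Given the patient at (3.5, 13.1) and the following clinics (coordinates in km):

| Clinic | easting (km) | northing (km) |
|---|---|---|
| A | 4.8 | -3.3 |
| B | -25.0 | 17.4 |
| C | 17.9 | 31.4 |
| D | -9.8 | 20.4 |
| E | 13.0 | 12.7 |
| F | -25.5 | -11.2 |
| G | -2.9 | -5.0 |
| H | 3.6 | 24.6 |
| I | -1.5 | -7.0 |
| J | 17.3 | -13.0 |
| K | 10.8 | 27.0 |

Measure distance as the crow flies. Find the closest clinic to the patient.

E

Distances from (3.5, 13.1):
A: 16.5 km
B: 28.8 km
C: 23.3 km
D: 15.2 km
E: 9.5 km
F: 37.8 km
G: 19.2 km
H: 11.5 km
I: 20.7 km
J: 29.5 km
K: 15.7 km
Minimum: E at 9.5 km.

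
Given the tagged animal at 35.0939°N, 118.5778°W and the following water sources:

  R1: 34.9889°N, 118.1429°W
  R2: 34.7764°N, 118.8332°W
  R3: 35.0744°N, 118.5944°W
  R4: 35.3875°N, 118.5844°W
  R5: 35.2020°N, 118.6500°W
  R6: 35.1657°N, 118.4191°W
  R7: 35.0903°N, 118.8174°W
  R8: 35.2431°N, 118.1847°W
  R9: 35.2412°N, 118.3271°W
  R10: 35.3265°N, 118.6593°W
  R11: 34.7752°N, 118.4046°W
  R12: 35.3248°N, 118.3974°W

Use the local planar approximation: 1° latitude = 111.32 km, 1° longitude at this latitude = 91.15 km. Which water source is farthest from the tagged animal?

Distances from 35.0939°N, 118.5778°W:
R1: 41.3285 km
R2: 42.3220 km
R3: 2.6460 km
R4: 32.6891 km
R5: 13.7157 km
R6: 16.5268 km
R7: 21.8432 km
R8: 39.4933 km
R9: 28.1258 km
R10: 26.9376 km
R11: 38.8317 km
R12: 30.5135 km
Maximum: R2 at 42.3220 km.

R2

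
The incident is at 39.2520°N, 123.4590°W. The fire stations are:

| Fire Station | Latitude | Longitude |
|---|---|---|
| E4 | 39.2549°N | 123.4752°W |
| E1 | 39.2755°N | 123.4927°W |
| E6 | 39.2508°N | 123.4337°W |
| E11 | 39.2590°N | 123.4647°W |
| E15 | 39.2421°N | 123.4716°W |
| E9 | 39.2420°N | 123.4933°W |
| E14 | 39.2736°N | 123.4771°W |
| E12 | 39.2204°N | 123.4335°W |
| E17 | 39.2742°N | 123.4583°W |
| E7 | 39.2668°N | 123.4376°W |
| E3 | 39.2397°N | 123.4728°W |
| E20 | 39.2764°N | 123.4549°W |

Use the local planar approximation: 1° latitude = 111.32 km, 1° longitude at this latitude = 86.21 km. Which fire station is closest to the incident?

Distances from 39.2520°N, 123.4590°W:
E4: √((0.0029·111.32)² + (-0.0162·86.21)²) = √(0.104218 + 1.950497) = 1.4334 km
E1: √((0.0235·111.32)² + (-0.0337·86.21)²) = √(6.843561 + 8.440634) = 3.9095 km
E6: √((-0.0012·111.32)² + (0.0253·86.21)²) = √(0.017845 + 4.757254) = 2.1852 km
E11: √((0.0070·111.32)² + (-0.0057·86.21)²) = √(0.607215 + 0.241471) = 0.9212 km
E15: √((-0.0099·111.32)² + (-0.0126·86.21)²) = √(1.214554 + 1.179930) = 1.5474 km
E9: √((-0.0100·111.32)² + (-0.0343·86.21)²) = √(1.239214 + 8.743867) = 3.1596 km
E14: √((0.0216·111.32)² + (-0.0181·86.21)²) = √(5.781678 + 2.434851) = 2.8664 km
E12: √((-0.0316·111.32)² + (0.0255·86.21)²) = √(12.374298 + 4.832765) = 4.1481 km
E17: √((0.0222·111.32)² + (0.0007·86.21)²) = √(6.107343 + 0.003642) = 2.4720 km
E7: √((0.0148·111.32)² + (0.0214·86.21)²) = √(2.714375 + 3.403634) = 2.4735 km
E3: √((-0.0123·111.32)² + (-0.0138·86.21)²) = √(1.874807 + 1.415381) = 1.8139 km
E20: √((0.0244·111.32)² + (0.0041·86.21)²) = √(7.377786 + 0.124935) = 2.7391 km
Minimum: E11 at 0.9212 km.

E11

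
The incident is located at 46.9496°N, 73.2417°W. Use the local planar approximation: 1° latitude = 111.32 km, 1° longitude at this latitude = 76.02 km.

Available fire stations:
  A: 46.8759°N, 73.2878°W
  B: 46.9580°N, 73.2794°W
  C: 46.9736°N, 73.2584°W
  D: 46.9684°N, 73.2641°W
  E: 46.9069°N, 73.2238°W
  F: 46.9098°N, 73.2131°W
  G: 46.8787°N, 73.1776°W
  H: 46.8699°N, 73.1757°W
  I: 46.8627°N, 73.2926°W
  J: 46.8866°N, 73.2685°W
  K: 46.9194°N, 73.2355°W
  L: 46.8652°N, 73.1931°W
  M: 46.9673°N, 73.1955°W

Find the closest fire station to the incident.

Distances from 46.9496°N, 73.2417°W:
A: √((-0.0737·111.32)² + (-0.0461·76.02)²) = √(67.310276 + 12.281674) = 8.9214 km
B: √((0.0084·111.32)² + (-0.0377·76.02)²) = √(0.874390 + 8.213692) = 3.0146 km
C: √((0.0240·111.32)² + (-0.0167·76.02)²) = √(7.137874 + 1.611717) = 2.9580 km
D: √((0.0188·111.32)² + (-0.0224·76.02)²) = √(4.379879 + 2.899691) = 2.6981 km
E: √((-0.0427·111.32)² + (0.0179·76.02)²) = √(22.594469 + 1.851662) = 4.9443 km
F: √((-0.0398·111.32)² + (0.0286·76.02)²) = √(19.629649 + 4.727024) = 4.9352 km
G: √((-0.0709·111.32)² + (0.0641·76.02)²) = √(62.292945 + 23.744979) = 9.2757 km
H: √((-0.0797·111.32)² + (0.0660·76.02)²) = √(78.716004 + 25.173500) = 10.1926 km
I: √((-0.0869·111.32)² + (-0.0509·76.02)²) = √(93.580626 + 14.972396) = 10.4189 km
J: √((-0.0630·111.32)² + (-0.0268·76.02)²) = √(49.184413 + 4.150738) = 7.3031 km
K: √((-0.0302·111.32)² + (0.0062·76.02)²) = √(11.302130 + 0.222146) = 3.3947 km
L: √((-0.0844·111.32)² + (0.0486·76.02)²) = √(88.273691 + 13.649862) = 10.0957 km
M: √((0.0177·111.32)² + (0.0462·76.02)²) = √(3.882334 + 12.335015) = 4.0271 km
Minimum: D at 2.6981 km.

D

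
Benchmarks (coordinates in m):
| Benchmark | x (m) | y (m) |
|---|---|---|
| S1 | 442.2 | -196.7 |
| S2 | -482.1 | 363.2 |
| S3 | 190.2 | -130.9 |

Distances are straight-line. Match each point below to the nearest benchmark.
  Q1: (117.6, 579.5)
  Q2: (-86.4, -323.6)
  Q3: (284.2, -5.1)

Q1 at (117.6, 579.5):
  S1: 841.3 m
  S2: 637.5 m
  S3: 714.1 m
  → nearest: S2 (637.5 m)
Q2 at (-86.4, -323.6):
  S1: 543.6 m
  S2: 792.6 m
  S3: 337.1 m
  → nearest: S3 (337.1 m)
Q3 at (284.2, -5.1):
  S1: 248.3 m
  S2: 850.2 m
  S3: 157.0 m
  → nearest: S3 (157.0 m)

Q1→S2; Q2→S3; Q3→S3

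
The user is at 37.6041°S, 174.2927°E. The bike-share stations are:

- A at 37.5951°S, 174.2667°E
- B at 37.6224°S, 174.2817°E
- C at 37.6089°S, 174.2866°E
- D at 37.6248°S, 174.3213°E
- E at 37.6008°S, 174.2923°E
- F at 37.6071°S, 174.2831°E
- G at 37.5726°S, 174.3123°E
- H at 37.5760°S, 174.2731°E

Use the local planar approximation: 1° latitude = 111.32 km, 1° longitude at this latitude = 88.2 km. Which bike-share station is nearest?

E

Distances from 37.6041°S, 174.2927°E:
A: 2.5025 km
B: 2.2564 km
C: 0.7583 km
D: 3.4166 km
E: 0.3690 km
F: 0.9102 km
G: 3.9095 km
H: 3.5740 km
Minimum: E at 0.3690 km.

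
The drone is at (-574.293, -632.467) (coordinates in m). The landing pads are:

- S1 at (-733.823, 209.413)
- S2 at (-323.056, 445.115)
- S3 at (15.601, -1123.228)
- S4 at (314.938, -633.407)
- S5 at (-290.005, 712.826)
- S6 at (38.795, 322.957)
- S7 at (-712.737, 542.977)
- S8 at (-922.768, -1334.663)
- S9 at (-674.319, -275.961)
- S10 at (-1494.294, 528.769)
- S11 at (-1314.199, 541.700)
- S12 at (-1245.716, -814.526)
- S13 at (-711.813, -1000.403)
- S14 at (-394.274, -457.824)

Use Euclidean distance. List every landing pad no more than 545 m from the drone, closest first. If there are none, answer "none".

Distances from (-574.293, -632.467):
S1: √((-159.530)² + (841.880)²) = √(25449.82090 + 708761.93440) = 856.862 m
S2: √((251.237)² + (1077.582)²) = √(63120.03017 + 1161182.96672) = 1106.482 m
S3: √((589.894)² + (-490.761)²) = √(347974.93124 + 240846.35912) = 767.347 m
S4: √((889.231)² + (-0.940)²) = √(790731.77136 + 0.88360) = 889.231 m
S5: √((284.288)² + (1345.293)²) = √(80819.66694 + 1809813.25585) = 1375.003 m
S6: √((613.088)² + (955.424)²) = √(375876.89574 + 912835.01978) = 1135.214 m
S7: √((-138.444)² + (1175.444)²) = √(19166.74114 + 1381668.59714) = 1183.569 m
S8: √((-348.475)² + (-702.196)²) = √(121434.82563 + 493079.22242) = 783.909 m
S9: √((-100.026)² + (356.506)²) = √(10005.20068 + 127096.52804) = 370.273 m
S10: √((-920.001)² + (1161.236)²) = √(846401.84000 + 1348469.04770) = 1481.510 m
S11: √((-739.906)² + (1174.167)²) = √(547460.88884 + 1378668.14389) = 1387.851 m
S12: √((-671.423)² + (-182.059)²) = √(450808.84493 + 33145.47948) = 695.668 m
S13: √((-137.520)² + (-367.936)²) = √(18911.75040 + 135376.90010) = 392.796 m
S14: √((180.019)² + (174.643)²) = √(32406.84036 + 30500.17745) = 250.813 m
Threshold 545 m: S14 (250.813 m), S9 (370.273 m), S13 (392.796 m) are within range.

S14, S9, S13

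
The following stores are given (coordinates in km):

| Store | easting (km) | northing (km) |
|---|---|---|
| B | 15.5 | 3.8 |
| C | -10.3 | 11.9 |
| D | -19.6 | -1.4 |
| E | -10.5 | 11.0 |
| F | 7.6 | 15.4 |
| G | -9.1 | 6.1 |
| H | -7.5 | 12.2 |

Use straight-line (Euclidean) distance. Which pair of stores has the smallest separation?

C and E

Pairwise distances:
C–E: 0.92 km
C–H: 2.82 km
E–H: 3.23 km
E–G: 5.10 km
C–G: 5.92 km
G–H: 6.31 km
D–G: 12.90 km
B–F: 14.03 km
D–E: 15.38 km
F–H: 15.44 km
C–D: 16.23 km
D–H: 18.20 km
C–F: 18.24 km
E–F: 18.63 km
F–G: 19.11 km
B–H: 24.49 km
B–G: 24.71 km
B–E: 26.98 km
B–C: 27.04 km
D–F: 31.97 km
B–D: 35.48 km
Closest pair: C–E at 0.92 km.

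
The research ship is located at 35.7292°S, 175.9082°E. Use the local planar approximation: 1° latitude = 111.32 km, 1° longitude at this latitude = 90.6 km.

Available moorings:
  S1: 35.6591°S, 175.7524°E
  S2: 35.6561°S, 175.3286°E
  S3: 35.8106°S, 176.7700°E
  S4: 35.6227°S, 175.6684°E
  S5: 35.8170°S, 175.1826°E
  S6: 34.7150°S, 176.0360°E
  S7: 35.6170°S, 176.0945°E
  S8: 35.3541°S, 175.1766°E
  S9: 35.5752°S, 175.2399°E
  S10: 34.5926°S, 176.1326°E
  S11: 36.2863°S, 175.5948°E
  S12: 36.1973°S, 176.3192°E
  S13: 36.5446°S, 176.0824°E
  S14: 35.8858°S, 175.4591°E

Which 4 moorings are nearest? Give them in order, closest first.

Distances from 35.7292°S, 175.9082°E:
S1: 16.1289 km
S2: 53.1385 km
S3: 78.6031 km
S4: 24.7501 km
S5: 66.4620 km
S6: 113.4929 km
S7: 20.9975 km
S8: 78.3390 km
S9: 62.9281 km
S10: 128.1493 km
S11: 68.2074 km
S12: 64.0461 km
S13: 92.1322 km
S14: 44.2657 km
Sorted: S1 (16.1289 km) < S7 (20.9975 km) < S4 (24.7501 km) < S14 (44.2657 km) < S2 (53.1385 km) < S9 (62.9281 km) < …

S1, S7, S4, S14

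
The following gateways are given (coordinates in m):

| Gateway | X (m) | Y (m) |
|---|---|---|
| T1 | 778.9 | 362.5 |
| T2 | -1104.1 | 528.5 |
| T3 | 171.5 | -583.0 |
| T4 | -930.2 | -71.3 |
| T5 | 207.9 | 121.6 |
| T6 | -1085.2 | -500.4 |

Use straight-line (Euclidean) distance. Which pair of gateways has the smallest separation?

T4 and T6

Pairwise distances:
T1–T2: √((-1883.0)² + (166.0)²) = √(3545689.000 + 27556.000) = 1890.3 m
T1–T3: √((-607.4)² + (-945.5)²) = √(368934.760 + 893970.250) = 1123.8 m
T1–T4: √((-1709.1)² + (-433.8)²) = √(2921022.810 + 188182.440) = 1763.3 m
T1–T5: √((-571.0)² + (-240.9)²) = √(326041.000 + 58032.810) = 619.7 m
T1–T6: √((-1864.1)² + (-862.9)²) = √(3474868.810 + 744596.410) = 2054.1 m
T2–T3: √((1275.6)² + (-1111.5)²) = √(1627155.360 + 1235432.250) = 1691.9 m
T2–T4: √((173.9)² + (-599.8)²) = √(30241.210 + 359760.040) = 624.5 m
T2–T5: √((1312.0)² + (-406.9)²) = √(1721344.000 + 165567.610) = 1373.6 m
T2–T6: √((18.9)² + (-1028.9)²) = √(357.210 + 1058635.210) = 1029.1 m
T3–T4: √((-1101.7)² + (511.7)²) = √(1213742.890 + 261836.890) = 1214.7 m
T3–T5: √((36.4)² + (704.6)²) = √(1324.960 + 496461.160) = 705.5 m
T3–T6: √((-1256.7)² + (82.6)²) = √(1579294.890 + 6822.760) = 1259.4 m
T4–T5: √((1138.1)² + (192.9)²) = √(1295271.610 + 37210.410) = 1154.3 m
T4–T6: √((-155.0)² + (-429.1)²) = √(24025.000 + 184126.810) = 456.2 m
T5–T6: √((-1293.1)² + (-622.0)²) = √(1672107.610 + 386884.000) = 1434.9 m
Closest pair: T4–T6 at 456.2 m.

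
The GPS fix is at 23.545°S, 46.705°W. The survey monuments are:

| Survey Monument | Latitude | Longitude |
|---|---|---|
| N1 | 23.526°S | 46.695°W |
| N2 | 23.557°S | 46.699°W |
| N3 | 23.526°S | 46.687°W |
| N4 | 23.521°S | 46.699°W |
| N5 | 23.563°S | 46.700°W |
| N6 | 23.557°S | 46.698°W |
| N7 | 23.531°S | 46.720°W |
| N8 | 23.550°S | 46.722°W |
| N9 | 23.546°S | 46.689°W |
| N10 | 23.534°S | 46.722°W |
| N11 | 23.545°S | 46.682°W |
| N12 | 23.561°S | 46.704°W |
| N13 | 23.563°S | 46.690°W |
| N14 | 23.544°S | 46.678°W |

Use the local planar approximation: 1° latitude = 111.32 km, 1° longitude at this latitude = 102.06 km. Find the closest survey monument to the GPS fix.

Distances from 23.545°S, 46.705°W:
N1: 2.348 km
N2: 1.470 km
N3: 2.802 km
N4: 2.741 km
N5: 2.068 km
N6: 1.515 km
N7: 2.185 km
N8: 1.822 km
N9: 1.637 km
N10: 2.124 km
N11: 2.347 km
N12: 1.784 km
N13: 2.522 km
N14: 2.758 km
Minimum: N2 at 1.470 km.

N2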